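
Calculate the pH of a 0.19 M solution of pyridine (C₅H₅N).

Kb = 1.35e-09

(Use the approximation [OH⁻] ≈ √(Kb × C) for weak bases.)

[OH⁻] = √(Kb × C) = √(1.35e-09 × 0.19) = 1.6016e-05. pOH = 4.80, pH = 14 - pOH

pH = 9.20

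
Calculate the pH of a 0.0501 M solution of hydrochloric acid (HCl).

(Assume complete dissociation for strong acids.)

[H⁺] = 0.0501 M for strong acid. pH = -log[H⁺] = -log(0.0501)

pH = 1.30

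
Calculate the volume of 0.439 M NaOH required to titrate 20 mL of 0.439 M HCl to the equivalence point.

At equivalence: moles acid = moles base. moles HCl = 0.439 × 20/1000 = 0.00878 mol. V_base = moles / 0.439 × 1000 = 20.0 mL.

V_{base} = 20.0 mL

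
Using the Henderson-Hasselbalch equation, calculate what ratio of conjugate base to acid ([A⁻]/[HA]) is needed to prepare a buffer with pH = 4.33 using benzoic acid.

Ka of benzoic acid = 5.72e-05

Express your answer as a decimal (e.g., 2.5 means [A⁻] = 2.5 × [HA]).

pKa = -log(5.72e-05) = 4.2426. pH = pKa + log([A⁻]/[HA]), so log([A⁻]/[HA]) = pH − pKa = 4.33 − 4.2426 = 0.0874. [A⁻]/[HA] = 10^(0.0874) = 1.22

[A⁻]/[HA] = 1.22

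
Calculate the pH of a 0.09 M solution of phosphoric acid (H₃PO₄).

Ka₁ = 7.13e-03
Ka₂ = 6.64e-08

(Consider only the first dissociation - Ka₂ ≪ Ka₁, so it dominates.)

First dissociation dominates. From Ka₁ = [H⁺][HA⁻]/[H₂A], x² + Ka₁·x − Ka₁·C = 0 with C = 0.09 M and Ka₁ = 7.13e-03. Solving: [H⁺] = (−Ka₁ + √(Ka₁² + 4·Ka₁·C)) / 2 = 2.2016e-02 M. pH = -log(2.2016e-02) = 1.66.

pH = 1.66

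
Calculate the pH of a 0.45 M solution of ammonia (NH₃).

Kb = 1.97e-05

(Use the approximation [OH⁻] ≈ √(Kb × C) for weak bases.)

[OH⁻] = √(Kb × C) = √(1.97e-05 × 0.45) = 2.9774e-03. pOH = 2.53, pH = 14 - pOH

pH = 11.47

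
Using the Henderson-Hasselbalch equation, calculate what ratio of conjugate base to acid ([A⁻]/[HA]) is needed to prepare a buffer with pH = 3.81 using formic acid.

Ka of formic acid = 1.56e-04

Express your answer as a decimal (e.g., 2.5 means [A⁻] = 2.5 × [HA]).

pKa = -log(1.56e-04) = 3.8069. pH = pKa + log([A⁻]/[HA]), so log([A⁻]/[HA]) = pH − pKa = 3.81 − 3.8069 = 0.0031. [A⁻]/[HA] = 10^(0.0031) = 1.01

[A⁻]/[HA] = 1.01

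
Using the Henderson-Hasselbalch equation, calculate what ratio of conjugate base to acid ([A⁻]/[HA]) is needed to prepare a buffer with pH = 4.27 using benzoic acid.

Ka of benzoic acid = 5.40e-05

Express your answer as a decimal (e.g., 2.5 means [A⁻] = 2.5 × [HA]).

pKa = -log(5.40e-05) = 4.2676. pH = pKa + log([A⁻]/[HA]), so log([A⁻]/[HA]) = pH − pKa = 4.27 − 4.2676 = 0.0024. [A⁻]/[HA] = 10^(0.0024) = 1.01

[A⁻]/[HA] = 1.01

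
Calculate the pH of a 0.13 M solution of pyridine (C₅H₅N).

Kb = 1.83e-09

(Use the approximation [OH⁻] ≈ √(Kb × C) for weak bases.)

[OH⁻] = √(Kb × C) = √(1.83e-09 × 0.13) = 1.5424e-05. pOH = 4.81, pH = 14 - pOH

pH = 9.19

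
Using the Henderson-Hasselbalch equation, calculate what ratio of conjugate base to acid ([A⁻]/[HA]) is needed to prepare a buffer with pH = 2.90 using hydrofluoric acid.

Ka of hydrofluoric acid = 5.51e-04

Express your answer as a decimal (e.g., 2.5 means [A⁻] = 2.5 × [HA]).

pKa = -log(5.51e-04) = 3.2588. pH = pKa + log([A⁻]/[HA]), so log([A⁻]/[HA]) = pH − pKa = 2.90 − 3.2588 = -0.3588. [A⁻]/[HA] = 10^(-0.3588) = 0.438

[A⁻]/[HA] = 0.438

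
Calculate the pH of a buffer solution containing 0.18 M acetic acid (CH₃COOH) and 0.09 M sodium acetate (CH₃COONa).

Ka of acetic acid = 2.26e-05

pKa = -log(2.26e-05) = 4.65. pH = pKa + log([A⁻]/[HA]) = 4.65 + log(0.09/0.18)

pH = 4.34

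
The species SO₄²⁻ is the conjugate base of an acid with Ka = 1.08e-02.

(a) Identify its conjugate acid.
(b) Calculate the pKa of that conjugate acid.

(a) The conjugate acid is formed by adding one H⁺ to SO₄²⁻, giving HSO₄⁻. (b) pKa = -log(Ka) = -log(1.08e-02) = 1.97.

Conjugate acid: HSO₄⁻; pK_a = 1.97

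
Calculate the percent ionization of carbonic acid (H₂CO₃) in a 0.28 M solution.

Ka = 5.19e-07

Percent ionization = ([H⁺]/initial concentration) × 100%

Using Ka equilibrium: x² + Ka×x - Ka×C = 0. Solving: [H⁺] = 3.8095e-04. Percent = (3.8095e-04/0.28) × 100

Percent ionization = 0.136%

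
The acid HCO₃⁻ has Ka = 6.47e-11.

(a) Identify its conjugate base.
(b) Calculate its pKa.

(a) The conjugate base is formed by removing one H⁺ from HCO₃⁻, giving CO₃²⁻. (b) pKa = -log(Ka) = -log(6.47e-11) = 10.19.

Conjugate base: CO₃²⁻; pK_a = 10.19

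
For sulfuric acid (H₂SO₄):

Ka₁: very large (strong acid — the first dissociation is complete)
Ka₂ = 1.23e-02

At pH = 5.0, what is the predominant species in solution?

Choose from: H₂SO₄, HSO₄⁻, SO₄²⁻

The first dissociation is complete, so H₂SO₄ itself is never the predominant species in water; pKa₂ = -log(1.23e-02) = 1.91. For a polyprotic acid the predominant species crosses at each pKa: below pKa_n the protonated form dominates, above it the deprotonated form does. At pH = 5.0, the predominant species is SO₄²⁻.

SO₄²⁻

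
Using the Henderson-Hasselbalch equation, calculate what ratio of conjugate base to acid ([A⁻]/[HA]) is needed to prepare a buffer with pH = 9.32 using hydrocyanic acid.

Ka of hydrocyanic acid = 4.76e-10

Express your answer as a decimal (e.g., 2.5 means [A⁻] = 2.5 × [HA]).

pKa = -log(4.76e-10) = 9.3224. pH = pKa + log([A⁻]/[HA]), so log([A⁻]/[HA]) = pH − pKa = 9.32 − 9.3224 = -0.0024. [A⁻]/[HA] = 10^(-0.0024) = 0.995

[A⁻]/[HA] = 0.995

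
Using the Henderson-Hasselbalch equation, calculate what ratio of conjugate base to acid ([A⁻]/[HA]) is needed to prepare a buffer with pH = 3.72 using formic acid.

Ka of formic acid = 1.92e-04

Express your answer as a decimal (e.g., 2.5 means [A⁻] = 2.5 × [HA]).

pKa = -log(1.92e-04) = 3.7167. pH = pKa + log([A⁻]/[HA]), so log([A⁻]/[HA]) = pH − pKa = 3.72 − 3.7167 = 0.0033. [A⁻]/[HA] = 10^(0.0033) = 1.01

[A⁻]/[HA] = 1.01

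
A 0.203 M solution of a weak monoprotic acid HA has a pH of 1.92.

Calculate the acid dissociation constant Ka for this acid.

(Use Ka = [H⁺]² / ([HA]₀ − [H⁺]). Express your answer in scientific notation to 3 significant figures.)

[H⁺] = 10^(−pH) = 10^(−1.92) = 1.202e-02 M. For HA ⇌ H⁺ + A⁻, Ka = [H⁺][A⁻]/[HA] = [H⁺]² / ([HA]₀ − [H⁺]) = (1.202e-02)² / (0.203 − 1.202e-02) = 7.57e-04.

K_a = 7.57e-04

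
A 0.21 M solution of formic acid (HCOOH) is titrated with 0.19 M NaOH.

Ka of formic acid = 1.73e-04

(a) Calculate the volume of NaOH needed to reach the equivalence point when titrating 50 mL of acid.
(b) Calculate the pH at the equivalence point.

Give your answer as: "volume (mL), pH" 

moles acid = 0.21 × 50/1000 = 0.0105 mol; V_base = moles/0.19 × 1000 = 55.3 mL. At equivalence only the conjugate base is present: [A⁻] = 0.0105/0.105 = 9.9750e-02 M. Kb = Kw/Ka = 5.78e-11; [OH⁻] = √(Kb × [A⁻]) = 2.4012e-06; pOH = 5.62; pH = 14 - pOH = 8.38.

V = 55.3 mL, pH = 8.38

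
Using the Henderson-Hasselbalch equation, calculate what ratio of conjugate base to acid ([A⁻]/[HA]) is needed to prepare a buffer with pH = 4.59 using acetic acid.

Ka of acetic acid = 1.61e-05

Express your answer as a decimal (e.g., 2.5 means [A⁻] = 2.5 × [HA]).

pKa = -log(1.61e-05) = 4.7932. pH = pKa + log([A⁻]/[HA]), so log([A⁻]/[HA]) = pH − pKa = 4.59 − 4.7932 = -0.2032. [A⁻]/[HA] = 10^(-0.2032) = 0.626

[A⁻]/[HA] = 0.626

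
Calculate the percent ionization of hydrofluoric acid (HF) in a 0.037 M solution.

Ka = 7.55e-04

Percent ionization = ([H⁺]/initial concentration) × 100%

Using Ka equilibrium: x² + Ka×x - Ka×C = 0. Solving: [H⁺] = 4.9213e-03. Percent = (4.9213e-03/0.037) × 100

Percent ionization = 13.3%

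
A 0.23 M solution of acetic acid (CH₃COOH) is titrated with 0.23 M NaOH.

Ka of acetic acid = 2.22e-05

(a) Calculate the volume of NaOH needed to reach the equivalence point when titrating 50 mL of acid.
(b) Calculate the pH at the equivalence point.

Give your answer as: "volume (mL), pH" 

moles acid = 0.23 × 50/1000 = 0.0115 mol; V_base = moles/0.23 × 1000 = 50.0 mL. At equivalence only the conjugate base is present: [A⁻] = 0.0115/0.100 = 1.1500e-01 M. Kb = Kw/Ka = 4.50e-10; [OH⁻] = √(Kb × [A⁻]) = 7.1973e-06; pOH = 5.14; pH = 14 - pOH = 8.86.

V = 50.0 mL, pH = 8.86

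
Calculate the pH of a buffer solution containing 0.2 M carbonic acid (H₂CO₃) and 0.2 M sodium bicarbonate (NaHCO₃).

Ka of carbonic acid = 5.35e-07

pKa = -log(5.35e-07) = 6.27. pH = pKa + log([A⁻]/[HA]) = 6.27 + log(0.2/0.2)

pH = 6.27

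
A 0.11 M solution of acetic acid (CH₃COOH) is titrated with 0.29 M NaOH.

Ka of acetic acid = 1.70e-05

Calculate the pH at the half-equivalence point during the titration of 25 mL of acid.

At half-equivalence [HA] = [A⁻], so Henderson-Hasselbalch gives pH = pKa = -log(1.70e-05) = 4.77.

pH = pKa = 4.77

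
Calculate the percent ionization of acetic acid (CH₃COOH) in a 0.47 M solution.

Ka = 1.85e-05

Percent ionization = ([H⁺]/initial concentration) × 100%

Using Ka equilibrium: x² + Ka×x - Ka×C = 0. Solving: [H⁺] = 2.9395e-03. Percent = (2.9395e-03/0.47) × 100

Percent ionization = 0.625%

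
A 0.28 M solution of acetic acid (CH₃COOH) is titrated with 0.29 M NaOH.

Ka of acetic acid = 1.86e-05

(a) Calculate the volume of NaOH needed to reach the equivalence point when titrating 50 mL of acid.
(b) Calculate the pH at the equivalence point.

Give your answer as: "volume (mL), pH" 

moles acid = 0.28 × 50/1000 = 0.014 mol; V_base = moles/0.29 × 1000 = 48.3 mL. At equivalence only the conjugate base is present: [A⁻] = 0.014/0.098 = 1.4246e-01 M. Kb = Kw/Ka = 5.38e-10; [OH⁻] = √(Kb × [A⁻]) = 8.7515e-06; pOH = 5.06; pH = 14 - pOH = 8.94.

V = 48.3 mL, pH = 8.94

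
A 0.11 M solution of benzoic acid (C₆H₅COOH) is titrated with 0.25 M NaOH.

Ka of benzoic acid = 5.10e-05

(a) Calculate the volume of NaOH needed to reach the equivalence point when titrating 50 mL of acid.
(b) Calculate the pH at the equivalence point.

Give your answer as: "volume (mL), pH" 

moles acid = 0.11 × 50/1000 = 0.0055 mol; V_base = moles/0.25 × 1000 = 22.0 mL. At equivalence only the conjugate base is present: [A⁻] = 0.0055/0.072 = 7.6389e-02 M. Kb = Kw/Ka = 1.96e-10; [OH⁻] = √(Kb × [A⁻]) = 3.8702e-06; pOH = 5.41; pH = 14 - pOH = 8.59.

V = 22.0 mL, pH = 8.59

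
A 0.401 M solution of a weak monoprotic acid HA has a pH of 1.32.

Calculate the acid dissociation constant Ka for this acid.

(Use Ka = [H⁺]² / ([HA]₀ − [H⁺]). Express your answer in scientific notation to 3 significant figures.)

[H⁺] = 10^(−pH) = 10^(−1.32) = 4.786e-02 M. For HA ⇌ H⁺ + A⁻, Ka = [H⁺][A⁻]/[HA] = [H⁺]² / ([HA]₀ − [H⁺]) = (4.786e-02)² / (0.401 − 4.786e-02) = 6.49e-03.

K_a = 6.49e-03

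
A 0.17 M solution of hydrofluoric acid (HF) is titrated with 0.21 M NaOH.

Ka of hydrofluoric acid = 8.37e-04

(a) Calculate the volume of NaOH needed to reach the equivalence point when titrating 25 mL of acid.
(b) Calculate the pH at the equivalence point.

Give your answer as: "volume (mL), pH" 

moles acid = 0.17 × 25/1000 = 0.00425 mol; V_base = moles/0.21 × 1000 = 20.2 mL. At equivalence only the conjugate base is present: [A⁻] = 0.00425/0.045 = 9.3947e-02 M. Kb = Kw/Ka = 1.19e-11; [OH⁻] = √(Kb × [A⁻]) = 1.0594e-06; pOH = 5.97; pH = 14 - pOH = 8.03.

V = 20.2 mL, pH = 8.03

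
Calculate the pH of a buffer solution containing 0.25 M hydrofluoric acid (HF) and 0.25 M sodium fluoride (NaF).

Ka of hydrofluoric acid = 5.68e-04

pKa = -log(5.68e-04) = 3.25. pH = pKa + log([A⁻]/[HA]) = 3.25 + log(0.25/0.25)

pH = 3.25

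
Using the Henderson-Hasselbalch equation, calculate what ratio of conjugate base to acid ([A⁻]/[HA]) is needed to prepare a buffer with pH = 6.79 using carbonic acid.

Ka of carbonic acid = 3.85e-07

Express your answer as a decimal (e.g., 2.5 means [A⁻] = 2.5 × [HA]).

pKa = -log(3.85e-07) = 6.4145. pH = pKa + log([A⁻]/[HA]), so log([A⁻]/[HA]) = pH − pKa = 6.79 − 6.4145 = 0.3755. [A⁻]/[HA] = 10^(0.3755) = 2.37

[A⁻]/[HA] = 2.37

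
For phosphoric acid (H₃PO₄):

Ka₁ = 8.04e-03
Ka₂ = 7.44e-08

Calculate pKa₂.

pKa₂ = -log(Ka₂) = -log(7.44e-08) = 7.13.

pK_{a2} = 7.13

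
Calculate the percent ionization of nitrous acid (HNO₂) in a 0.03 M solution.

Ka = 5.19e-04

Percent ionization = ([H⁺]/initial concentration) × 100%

Using Ka equilibrium: x² + Ka×x - Ka×C = 0. Solving: [H⁺] = 3.6949e-03. Percent = (3.6949e-03/0.03) × 100

Percent ionization = 12.3%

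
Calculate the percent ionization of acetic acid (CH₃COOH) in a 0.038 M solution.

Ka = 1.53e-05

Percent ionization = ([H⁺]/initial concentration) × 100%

Using Ka equilibrium: x² + Ka×x - Ka×C = 0. Solving: [H⁺] = 7.5488e-04. Percent = (7.5488e-04/0.038) × 100

Percent ionization = 1.99%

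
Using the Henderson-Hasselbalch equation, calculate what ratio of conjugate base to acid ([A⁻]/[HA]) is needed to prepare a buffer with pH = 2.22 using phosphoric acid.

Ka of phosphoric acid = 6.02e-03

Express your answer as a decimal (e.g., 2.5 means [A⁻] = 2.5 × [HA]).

pKa = -log(6.02e-03) = 2.2204. pH = pKa + log([A⁻]/[HA]), so log([A⁻]/[HA]) = pH − pKa = 2.22 − 2.2204 = -0.0004. [A⁻]/[HA] = 10^(-0.0004) = 0.999

[A⁻]/[HA] = 0.999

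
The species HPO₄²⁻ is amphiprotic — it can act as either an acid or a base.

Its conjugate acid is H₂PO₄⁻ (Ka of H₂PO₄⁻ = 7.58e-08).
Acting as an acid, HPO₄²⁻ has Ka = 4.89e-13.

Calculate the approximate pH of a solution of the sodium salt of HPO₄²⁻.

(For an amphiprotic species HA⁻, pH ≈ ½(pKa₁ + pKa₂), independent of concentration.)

pKa₁ = -log(7.58e-08) = 7.12; pKa₂ = -log(4.89e-13) = 12.31. For an amphiprotic species, pH ≈ ½(pKa₁ + pKa₂) = ½(7.12 + 12.31) = 9.72.

pH = 9.72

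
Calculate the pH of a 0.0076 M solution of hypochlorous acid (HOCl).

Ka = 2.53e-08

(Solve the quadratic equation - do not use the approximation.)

x² + Ka×x - Ka×C = 0. Using quadratic formula: [H⁺] = 1.3854e-05

pH = 4.86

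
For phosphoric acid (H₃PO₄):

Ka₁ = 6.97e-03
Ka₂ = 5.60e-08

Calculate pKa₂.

pKa₂ = -log(Ka₂) = -log(5.60e-08) = 7.25.

pK_{a2} = 7.25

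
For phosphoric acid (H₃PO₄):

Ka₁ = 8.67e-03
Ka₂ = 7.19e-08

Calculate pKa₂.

pKa₂ = -log(Ka₂) = -log(7.19e-08) = 7.14.

pK_{a2} = 7.14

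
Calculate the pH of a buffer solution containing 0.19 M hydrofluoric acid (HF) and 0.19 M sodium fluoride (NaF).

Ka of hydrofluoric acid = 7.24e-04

pKa = -log(7.24e-04) = 3.14. pH = pKa + log([A⁻]/[HA]) = 3.14 + log(0.19/0.19)

pH = 3.14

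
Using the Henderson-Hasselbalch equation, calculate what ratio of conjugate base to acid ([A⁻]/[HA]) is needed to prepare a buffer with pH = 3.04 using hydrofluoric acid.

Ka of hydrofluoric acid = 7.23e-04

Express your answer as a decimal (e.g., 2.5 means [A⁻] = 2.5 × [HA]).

pKa = -log(7.23e-04) = 3.1409. pH = pKa + log([A⁻]/[HA]), so log([A⁻]/[HA]) = pH − pKa = 3.04 − 3.1409 = -0.1009. [A⁻]/[HA] = 10^(-0.1009) = 0.793

[A⁻]/[HA] = 0.793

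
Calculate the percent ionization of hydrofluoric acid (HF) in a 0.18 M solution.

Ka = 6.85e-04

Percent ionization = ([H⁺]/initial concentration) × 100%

Using Ka equilibrium: x² + Ka×x - Ka×C = 0. Solving: [H⁺] = 1.0767e-02. Percent = (1.0767e-02/0.18) × 100

Percent ionization = 5.98%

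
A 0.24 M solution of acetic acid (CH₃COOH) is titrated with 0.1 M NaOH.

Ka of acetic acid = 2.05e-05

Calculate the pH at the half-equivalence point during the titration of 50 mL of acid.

At half-equivalence [HA] = [A⁻], so Henderson-Hasselbalch gives pH = pKa = -log(2.05e-05) = 4.69.

pH = pKa = 4.69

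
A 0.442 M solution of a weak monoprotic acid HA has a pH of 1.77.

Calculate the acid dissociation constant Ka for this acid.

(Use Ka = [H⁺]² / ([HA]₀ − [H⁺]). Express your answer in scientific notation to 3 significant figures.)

[H⁺] = 10^(−pH) = 10^(−1.77) = 1.698e-02 M. For HA ⇌ H⁺ + A⁻, Ka = [H⁺][A⁻]/[HA] = [H⁺]² / ([HA]₀ − [H⁺]) = (1.698e-02)² / (0.442 − 1.698e-02) = 6.79e-04.

K_a = 6.79e-04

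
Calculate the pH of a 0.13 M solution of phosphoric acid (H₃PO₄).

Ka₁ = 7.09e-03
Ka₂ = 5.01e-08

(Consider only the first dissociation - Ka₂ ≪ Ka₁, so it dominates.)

First dissociation dominates. From Ka₁ = [H⁺][HA⁻]/[H₂A], x² + Ka₁·x − Ka₁·C = 0 with C = 0.13 M and Ka₁ = 7.09e-03. Solving: [H⁺] = (−Ka₁ + √(Ka₁² + 4·Ka₁·C)) / 2 = 2.7021e-02 M. pH = -log(2.7021e-02) = 1.57.

pH = 1.57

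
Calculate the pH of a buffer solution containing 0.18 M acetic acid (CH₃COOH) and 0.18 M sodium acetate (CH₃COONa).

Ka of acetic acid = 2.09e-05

pKa = -log(2.09e-05) = 4.68. pH = pKa + log([A⁻]/[HA]) = 4.68 + log(0.18/0.18)

pH = 4.68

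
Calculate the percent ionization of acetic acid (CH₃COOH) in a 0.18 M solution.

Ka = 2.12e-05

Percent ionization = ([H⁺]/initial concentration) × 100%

Using Ka equilibrium: x² + Ka×x - Ka×C = 0. Solving: [H⁺] = 1.9429e-03. Percent = (1.9429e-03/0.18) × 100

Percent ionization = 1.08%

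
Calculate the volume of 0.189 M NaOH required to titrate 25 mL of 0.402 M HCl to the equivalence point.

At equivalence: moles acid = moles base. moles HCl = 0.402 × 25/1000 = 0.01005 mol. V_base = moles / 0.189 × 1000 = 53.2 mL.

V_{base} = 53.2 mL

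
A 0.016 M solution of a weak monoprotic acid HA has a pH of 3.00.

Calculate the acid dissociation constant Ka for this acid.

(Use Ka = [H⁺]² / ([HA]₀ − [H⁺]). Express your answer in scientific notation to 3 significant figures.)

[H⁺] = 10^(−pH) = 10^(−3.00) = 1.000e-03 M. For HA ⇌ H⁺ + A⁻, Ka = [H⁺][A⁻]/[HA] = [H⁺]² / ([HA]₀ − [H⁺]) = (1.000e-03)² / (0.016 − 1.000e-03) = 6.67e-05.

K_a = 6.67e-05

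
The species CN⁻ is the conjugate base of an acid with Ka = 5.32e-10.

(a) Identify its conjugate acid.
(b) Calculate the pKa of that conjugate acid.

(a) The conjugate acid is formed by adding one H⁺ to CN⁻, giving HCN. (b) pKa = -log(Ka) = -log(5.32e-10) = 9.27.

Conjugate acid: HCN; pK_a = 9.27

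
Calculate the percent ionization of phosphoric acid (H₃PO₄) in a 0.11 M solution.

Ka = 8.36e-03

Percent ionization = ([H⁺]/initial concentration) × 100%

Using Ka equilibrium: x² + Ka×x - Ka×C = 0. Solving: [H⁺] = 2.6432e-02. Percent = (2.6432e-02/0.11) × 100

Percent ionization = 24%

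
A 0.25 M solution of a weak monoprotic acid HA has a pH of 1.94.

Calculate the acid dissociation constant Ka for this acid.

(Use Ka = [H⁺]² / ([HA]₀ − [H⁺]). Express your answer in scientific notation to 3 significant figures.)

[H⁺] = 10^(−pH) = 10^(−1.94) = 1.148e-02 M. For HA ⇌ H⁺ + A⁻, Ka = [H⁺][A⁻]/[HA] = [H⁺]² / ([HA]₀ − [H⁺]) = (1.148e-02)² / (0.25 − 1.148e-02) = 5.53e-04.

K_a = 5.53e-04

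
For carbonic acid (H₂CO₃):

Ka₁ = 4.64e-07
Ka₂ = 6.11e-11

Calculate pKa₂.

pKa₂ = -log(Ka₂) = -log(6.11e-11) = 10.21.

pK_{a2} = 10.21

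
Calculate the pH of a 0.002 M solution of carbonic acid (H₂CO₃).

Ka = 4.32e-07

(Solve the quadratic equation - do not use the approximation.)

x² + Ka×x - Ka×C = 0. Using quadratic formula: [H⁺] = 2.9179e-05

pH = 4.53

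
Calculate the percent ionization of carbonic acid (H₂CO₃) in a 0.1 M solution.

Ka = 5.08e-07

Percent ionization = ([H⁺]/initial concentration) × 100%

Using Ka equilibrium: x² + Ka×x - Ka×C = 0. Solving: [H⁺] = 2.2513e-04. Percent = (2.2513e-04/0.1) × 100

Percent ionization = 0.225%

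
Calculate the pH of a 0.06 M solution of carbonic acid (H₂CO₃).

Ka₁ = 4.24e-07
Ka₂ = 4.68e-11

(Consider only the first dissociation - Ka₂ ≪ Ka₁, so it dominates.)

First dissociation dominates. From Ka₁ = [H⁺][HA⁻]/[H₂A], x² + Ka₁·x − Ka₁·C = 0 with C = 0.06 M and Ka₁ = 4.24e-07. Solving: [H⁺] = (−Ka₁ + √(Ka₁² + 4·Ka₁·C)) / 2 = 1.5929e-04 M. pH = -log(1.5929e-04) = 3.80.

pH = 3.80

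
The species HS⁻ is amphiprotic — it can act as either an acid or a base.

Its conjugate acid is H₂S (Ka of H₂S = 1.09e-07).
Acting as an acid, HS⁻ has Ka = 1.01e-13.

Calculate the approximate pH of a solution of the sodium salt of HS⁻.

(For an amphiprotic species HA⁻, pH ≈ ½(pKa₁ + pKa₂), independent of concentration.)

pKa₁ = -log(1.09e-07) = 6.96; pKa₂ = -log(1.01e-13) = 13.00. For an amphiprotic species, pH ≈ ½(pKa₁ + pKa₂) = ½(6.96 + 13.00) = 9.98.

pH = 9.98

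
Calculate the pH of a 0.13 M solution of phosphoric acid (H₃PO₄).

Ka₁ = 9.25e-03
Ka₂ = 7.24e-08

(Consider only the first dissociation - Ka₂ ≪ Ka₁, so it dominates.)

First dissociation dominates. From Ka₁ = [H⁺][HA⁻]/[H₂A], x² + Ka₁·x − Ka₁·C = 0 with C = 0.13 M and Ka₁ = 9.25e-03. Solving: [H⁺] = (−Ka₁ + √(Ka₁² + 4·Ka₁·C)) / 2 = 3.0359e-02 M. pH = -log(3.0359e-02) = 1.52.

pH = 1.52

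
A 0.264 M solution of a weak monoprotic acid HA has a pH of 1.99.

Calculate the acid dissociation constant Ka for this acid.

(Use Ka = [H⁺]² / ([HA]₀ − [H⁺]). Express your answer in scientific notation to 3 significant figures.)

[H⁺] = 10^(−pH) = 10^(−1.99) = 1.023e-02 M. For HA ⇌ H⁺ + A⁻, Ka = [H⁺][A⁻]/[HA] = [H⁺]² / ([HA]₀ − [H⁺]) = (1.023e-02)² / (0.264 − 1.023e-02) = 4.13e-04.

K_a = 4.13e-04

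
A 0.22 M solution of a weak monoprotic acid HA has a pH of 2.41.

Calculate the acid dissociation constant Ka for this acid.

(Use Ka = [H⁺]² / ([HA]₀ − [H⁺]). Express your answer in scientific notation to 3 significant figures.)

[H⁺] = 10^(−pH) = 10^(−2.41) = 3.890e-03 M. For HA ⇌ H⁺ + A⁻, Ka = [H⁺][A⁻]/[HA] = [H⁺]² / ([HA]₀ − [H⁺]) = (3.890e-03)² / (0.22 − 3.890e-03) = 7.00e-05.

K_a = 7.00e-05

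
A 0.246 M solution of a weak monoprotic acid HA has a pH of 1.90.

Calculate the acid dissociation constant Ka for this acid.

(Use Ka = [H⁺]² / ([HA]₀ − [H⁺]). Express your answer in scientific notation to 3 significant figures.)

[H⁺] = 10^(−pH) = 10^(−1.90) = 1.259e-02 M. For HA ⇌ H⁺ + A⁻, Ka = [H⁺][A⁻]/[HA] = [H⁺]² / ([HA]₀ − [H⁺]) = (1.259e-02)² / (0.246 − 1.259e-02) = 6.79e-04.

K_a = 6.79e-04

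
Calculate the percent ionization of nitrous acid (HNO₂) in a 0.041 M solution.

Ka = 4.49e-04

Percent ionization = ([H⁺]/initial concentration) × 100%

Using Ka equilibrium: x² + Ka×x - Ka×C = 0. Solving: [H⁺] = 4.0719e-03. Percent = (4.0719e-03/0.041) × 100

Percent ionization = 9.93%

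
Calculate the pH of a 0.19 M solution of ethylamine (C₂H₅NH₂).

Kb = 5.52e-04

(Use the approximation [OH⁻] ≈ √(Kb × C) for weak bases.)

[OH⁻] = √(Kb × C) = √(5.52e-04 × 0.19) = 1.0241e-02. pOH = 1.99, pH = 14 - pOH

pH = 12.01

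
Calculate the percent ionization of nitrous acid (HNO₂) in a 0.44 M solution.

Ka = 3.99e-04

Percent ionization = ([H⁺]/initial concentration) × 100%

Using Ka equilibrium: x² + Ka×x - Ka×C = 0. Solving: [H⁺] = 1.3052e-02. Percent = (1.3052e-02/0.44) × 100

Percent ionization = 2.97%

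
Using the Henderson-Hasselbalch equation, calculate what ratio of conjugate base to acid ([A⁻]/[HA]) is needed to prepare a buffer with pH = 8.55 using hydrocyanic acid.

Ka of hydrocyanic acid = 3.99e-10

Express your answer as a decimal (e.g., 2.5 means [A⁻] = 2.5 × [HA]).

pKa = -log(3.99e-10) = 9.3990. pH = pKa + log([A⁻]/[HA]), so log([A⁻]/[HA]) = pH − pKa = 8.55 − 9.3990 = -0.8490. [A⁻]/[HA] = 10^(-0.8490) = 0.142

[A⁻]/[HA] = 0.142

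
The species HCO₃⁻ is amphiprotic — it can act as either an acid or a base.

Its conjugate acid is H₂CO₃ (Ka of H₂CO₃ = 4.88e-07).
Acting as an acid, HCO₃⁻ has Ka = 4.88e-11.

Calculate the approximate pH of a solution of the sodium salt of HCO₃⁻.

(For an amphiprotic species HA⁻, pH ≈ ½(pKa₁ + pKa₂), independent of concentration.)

pKa₁ = -log(4.88e-07) = 6.31; pKa₂ = -log(4.88e-11) = 10.31. For an amphiprotic species, pH ≈ ½(pKa₁ + pKa₂) = ½(6.31 + 10.31) = 8.31.

pH = 8.31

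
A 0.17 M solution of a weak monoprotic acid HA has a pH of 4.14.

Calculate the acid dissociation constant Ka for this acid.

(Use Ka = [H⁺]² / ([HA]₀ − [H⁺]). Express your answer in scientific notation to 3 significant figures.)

[H⁺] = 10^(−pH) = 10^(−4.14) = 7.244e-05 M. For HA ⇌ H⁺ + A⁻, Ka = [H⁺][A⁻]/[HA] = [H⁺]² / ([HA]₀ − [H⁺]) = (7.244e-05)² / (0.17 − 7.244e-05) = 3.09e-08.

K_a = 3.09e-08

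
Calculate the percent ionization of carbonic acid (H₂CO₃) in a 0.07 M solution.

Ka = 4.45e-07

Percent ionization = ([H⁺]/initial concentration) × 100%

Using Ka equilibrium: x² + Ka×x - Ka×C = 0. Solving: [H⁺] = 1.7627e-04. Percent = (1.7627e-04/0.07) × 100

Percent ionization = 0.252%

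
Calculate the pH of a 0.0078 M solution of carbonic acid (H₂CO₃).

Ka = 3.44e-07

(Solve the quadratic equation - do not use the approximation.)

x² + Ka×x - Ka×C = 0. Using quadratic formula: [H⁺] = 5.1628e-05

pH = 4.29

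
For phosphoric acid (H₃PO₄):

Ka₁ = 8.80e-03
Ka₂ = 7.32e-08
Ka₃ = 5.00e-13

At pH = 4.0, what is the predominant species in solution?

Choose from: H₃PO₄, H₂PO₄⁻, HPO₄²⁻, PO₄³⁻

pKa₁ = 2.06, pKa₂ = 7.14, pKa₃ = 12.30. For a polyprotic acid the predominant species crosses at each pKa: below pKa_n the protonated form dominates, above it the deprotonated form does. At pH = 4.0, the predominant species is H₂PO₄⁻.

H₂PO₄⁻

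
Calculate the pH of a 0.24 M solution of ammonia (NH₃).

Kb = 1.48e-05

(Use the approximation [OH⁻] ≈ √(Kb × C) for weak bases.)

[OH⁻] = √(Kb × C) = √(1.48e-05 × 0.24) = 1.8847e-03. pOH = 2.72, pH = 14 - pOH

pH = 11.28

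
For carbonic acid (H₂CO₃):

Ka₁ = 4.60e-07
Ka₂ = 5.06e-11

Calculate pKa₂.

pKa₂ = -log(Ka₂) = -log(5.06e-11) = 10.30.

pK_{a2} = 10.30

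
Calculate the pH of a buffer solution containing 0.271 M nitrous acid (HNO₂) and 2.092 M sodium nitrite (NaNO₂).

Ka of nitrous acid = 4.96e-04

pKa = -log(4.96e-04) = 3.30. pH = pKa + log([A⁻]/[HA]) = 3.30 + log(2.092/0.271)

pH = 4.19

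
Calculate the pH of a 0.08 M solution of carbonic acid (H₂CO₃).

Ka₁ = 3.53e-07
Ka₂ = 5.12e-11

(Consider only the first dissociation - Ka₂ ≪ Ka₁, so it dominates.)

First dissociation dominates. From Ka₁ = [H⁺][HA⁻]/[H₂A], x² + Ka₁·x − Ka₁·C = 0 with C = 0.08 M and Ka₁ = 3.53e-07. Solving: [H⁺] = (−Ka₁ + √(Ka₁² + 4·Ka₁·C)) / 2 = 1.6787e-04 M. pH = -log(1.6787e-04) = 3.78.

pH = 3.78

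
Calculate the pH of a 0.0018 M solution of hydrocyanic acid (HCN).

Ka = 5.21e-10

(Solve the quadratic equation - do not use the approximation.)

x² + Ka×x - Ka×C = 0. Using quadratic formula: [H⁺] = 9.6814e-07

pH = 6.01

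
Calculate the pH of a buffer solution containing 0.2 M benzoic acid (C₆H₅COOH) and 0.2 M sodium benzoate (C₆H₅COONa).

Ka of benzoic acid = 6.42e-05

pKa = -log(6.42e-05) = 4.19. pH = pKa + log([A⁻]/[HA]) = 4.19 + log(0.2/0.2)

pH = 4.19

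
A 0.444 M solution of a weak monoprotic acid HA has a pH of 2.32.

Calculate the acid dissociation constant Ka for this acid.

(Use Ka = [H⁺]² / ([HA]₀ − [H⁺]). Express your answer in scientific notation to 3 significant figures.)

[H⁺] = 10^(−pH) = 10^(−2.32) = 4.786e-03 M. For HA ⇌ H⁺ + A⁻, Ka = [H⁺][A⁻]/[HA] = [H⁺]² / ([HA]₀ − [H⁺]) = (4.786e-03)² / (0.444 − 4.786e-03) = 5.22e-05.

K_a = 5.22e-05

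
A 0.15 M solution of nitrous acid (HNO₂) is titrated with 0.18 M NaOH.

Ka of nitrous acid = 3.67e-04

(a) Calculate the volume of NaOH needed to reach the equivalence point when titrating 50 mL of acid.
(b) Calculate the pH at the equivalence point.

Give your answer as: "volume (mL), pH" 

moles acid = 0.15 × 50/1000 = 0.0075 mol; V_base = moles/0.18 × 1000 = 41.7 mL. At equivalence only the conjugate base is present: [A⁻] = 0.0075/0.092 = 8.1818e-02 M. Kb = Kw/Ka = 2.72e-11; [OH⁻] = √(Kb × [A⁻]) = 1.4931e-06; pOH = 5.83; pH = 14 - pOH = 8.17.

V = 41.7 mL, pH = 8.17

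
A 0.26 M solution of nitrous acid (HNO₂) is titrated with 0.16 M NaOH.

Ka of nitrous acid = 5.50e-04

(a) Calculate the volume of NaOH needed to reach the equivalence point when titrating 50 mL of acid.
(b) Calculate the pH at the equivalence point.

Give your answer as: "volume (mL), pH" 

moles acid = 0.26 × 50/1000 = 0.013 mol; V_base = moles/0.16 × 1000 = 81.2 mL. At equivalence only the conjugate base is present: [A⁻] = 0.013/0.131 = 9.9048e-02 M. Kb = Kw/Ka = 1.82e-11; [OH⁻] = √(Kb × [A⁻]) = 1.3420e-06; pOH = 5.87; pH = 14 - pOH = 8.13.

V = 81.2 mL, pH = 8.13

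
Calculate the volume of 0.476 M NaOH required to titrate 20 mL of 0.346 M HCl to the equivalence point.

At equivalence: moles acid = moles base. moles HCl = 0.346 × 20/1000 = 0.00692 mol. V_base = moles / 0.476 × 1000 = 14.5 mL.

V_{base} = 14.5 mL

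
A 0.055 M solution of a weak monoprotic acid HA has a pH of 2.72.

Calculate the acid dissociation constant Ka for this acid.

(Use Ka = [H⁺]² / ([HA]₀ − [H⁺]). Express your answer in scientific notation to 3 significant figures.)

[H⁺] = 10^(−pH) = 10^(−2.72) = 1.905e-03 M. For HA ⇌ H⁺ + A⁻, Ka = [H⁺][A⁻]/[HA] = [H⁺]² / ([HA]₀ − [H⁺]) = (1.905e-03)² / (0.055 − 1.905e-03) = 6.84e-05.

K_a = 6.84e-05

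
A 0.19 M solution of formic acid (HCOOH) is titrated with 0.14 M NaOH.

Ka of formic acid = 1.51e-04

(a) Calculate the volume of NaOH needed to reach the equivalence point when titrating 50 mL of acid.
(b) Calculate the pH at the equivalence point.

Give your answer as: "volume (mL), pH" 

moles acid = 0.19 × 50/1000 = 0.0095 mol; V_base = moles/0.14 × 1000 = 67.9 mL. At equivalence only the conjugate base is present: [A⁻] = 0.0095/0.118 = 8.0606e-02 M. Kb = Kw/Ka = 6.62e-11; [OH⁻] = √(Kb × [A⁻]) = 2.3104e-06; pOH = 5.64; pH = 14 - pOH = 8.36.

V = 67.9 mL, pH = 8.36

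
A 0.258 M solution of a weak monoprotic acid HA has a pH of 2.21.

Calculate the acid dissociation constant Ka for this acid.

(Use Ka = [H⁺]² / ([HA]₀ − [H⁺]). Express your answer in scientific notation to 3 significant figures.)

[H⁺] = 10^(−pH) = 10^(−2.21) = 6.166e-03 M. For HA ⇌ H⁺ + A⁻, Ka = [H⁺][A⁻]/[HA] = [H⁺]² / ([HA]₀ − [H⁺]) = (6.166e-03)² / (0.258 − 6.166e-03) = 1.51e-04.

K_a = 1.51e-04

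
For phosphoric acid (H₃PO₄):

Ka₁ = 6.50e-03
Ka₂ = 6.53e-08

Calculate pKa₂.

pKa₂ = -log(Ka₂) = -log(6.53e-08) = 7.19.

pK_{a2} = 7.19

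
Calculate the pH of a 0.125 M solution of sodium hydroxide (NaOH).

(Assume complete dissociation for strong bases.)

[OH⁻] = 0.125 M for strong base. pOH = -log[OH⁻] = 0.90, pH = 14 - pOH

pH = 13.10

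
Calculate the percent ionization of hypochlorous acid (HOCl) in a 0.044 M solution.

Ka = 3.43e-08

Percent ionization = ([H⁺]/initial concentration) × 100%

Using Ka equilibrium: x² + Ka×x - Ka×C = 0. Solving: [H⁺] = 3.8831e-05. Percent = (3.8831e-05/0.044) × 100

Percent ionization = 0.0883%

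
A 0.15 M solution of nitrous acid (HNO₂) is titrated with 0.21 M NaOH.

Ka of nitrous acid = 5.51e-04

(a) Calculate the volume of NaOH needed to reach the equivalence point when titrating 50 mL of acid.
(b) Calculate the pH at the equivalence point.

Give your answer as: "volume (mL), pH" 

moles acid = 0.15 × 50/1000 = 0.0075 mol; V_base = moles/0.21 × 1000 = 35.7 mL. At equivalence only the conjugate base is present: [A⁻] = 0.0075/0.086 = 8.7500e-02 M. Kb = Kw/Ka = 1.81e-11; [OH⁻] = √(Kb × [A⁻]) = 1.2602e-06; pOH = 5.90; pH = 14 - pOH = 8.10.

V = 35.7 mL, pH = 8.10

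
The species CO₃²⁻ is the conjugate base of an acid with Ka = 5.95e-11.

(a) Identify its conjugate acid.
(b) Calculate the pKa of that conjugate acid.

(a) The conjugate acid is formed by adding one H⁺ to CO₃²⁻, giving HCO₃⁻. (b) pKa = -log(Ka) = -log(5.95e-11) = 10.23.

Conjugate acid: HCO₃⁻; pK_a = 10.23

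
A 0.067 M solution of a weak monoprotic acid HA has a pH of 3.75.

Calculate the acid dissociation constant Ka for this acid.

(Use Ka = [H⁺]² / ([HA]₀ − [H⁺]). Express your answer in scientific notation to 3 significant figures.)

[H⁺] = 10^(−pH) = 10^(−3.75) = 1.778e-04 M. For HA ⇌ H⁺ + A⁻, Ka = [H⁺][A⁻]/[HA] = [H⁺]² / ([HA]₀ − [H⁺]) = (1.778e-04)² / (0.067 − 1.778e-04) = 4.73e-07.

K_a = 4.73e-07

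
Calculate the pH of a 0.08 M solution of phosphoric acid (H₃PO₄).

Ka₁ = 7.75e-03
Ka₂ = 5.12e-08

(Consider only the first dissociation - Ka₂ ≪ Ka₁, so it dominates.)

First dissociation dominates. From Ka₁ = [H⁺][HA⁻]/[H₂A], x² + Ka₁·x − Ka₁·C = 0 with C = 0.08 M and Ka₁ = 7.75e-03. Solving: [H⁺] = (−Ka₁ + √(Ka₁² + 4·Ka₁·C)) / 2 = 2.1325e-02 M. pH = -log(2.1325e-02) = 1.67.

pH = 1.67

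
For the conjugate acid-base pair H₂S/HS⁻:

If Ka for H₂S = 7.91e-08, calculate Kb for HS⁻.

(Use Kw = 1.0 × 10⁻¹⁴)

For a conjugate pair Ka × Kb = Kw, so Kb = Kw/Ka = 1.0 × 10⁻¹⁴ / 7.91e-08 = 1.26e-07.

K_b = 1.26e-07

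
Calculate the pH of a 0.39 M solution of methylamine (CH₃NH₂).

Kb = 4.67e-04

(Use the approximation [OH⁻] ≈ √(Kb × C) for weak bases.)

[OH⁻] = √(Kb × C) = √(4.67e-04 × 0.39) = 1.3496e-02. pOH = 1.87, pH = 14 - pOH

pH = 12.13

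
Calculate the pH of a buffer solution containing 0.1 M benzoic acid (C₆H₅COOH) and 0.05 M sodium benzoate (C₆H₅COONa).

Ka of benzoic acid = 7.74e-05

pKa = -log(7.74e-05) = 4.11. pH = pKa + log([A⁻]/[HA]) = 4.11 + log(0.05/0.1)

pH = 3.81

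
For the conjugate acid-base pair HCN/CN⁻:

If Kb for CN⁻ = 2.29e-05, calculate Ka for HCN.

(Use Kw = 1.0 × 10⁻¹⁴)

For a conjugate pair Ka × Kb = Kw, so Ka = Kw/Kb = 1.0 × 10⁻¹⁴ / 2.29e-05 = 4.37e-10.

K_a = 4.37e-10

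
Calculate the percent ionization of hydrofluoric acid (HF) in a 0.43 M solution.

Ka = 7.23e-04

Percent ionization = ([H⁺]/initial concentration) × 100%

Using Ka equilibrium: x² + Ka×x - Ka×C = 0. Solving: [H⁺] = 1.7274e-02. Percent = (1.7274e-02/0.43) × 100

Percent ionization = 4.02%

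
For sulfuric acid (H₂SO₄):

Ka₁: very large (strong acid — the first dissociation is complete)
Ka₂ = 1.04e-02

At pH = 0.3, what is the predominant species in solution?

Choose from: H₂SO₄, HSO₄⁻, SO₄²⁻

The first dissociation is complete, so H₂SO₄ itself is never the predominant species in water; pKa₂ = -log(1.04e-02) = 1.98. For a polyprotic acid the predominant species crosses at each pKa: below pKa_n the protonated form dominates, above it the deprotonated form does. At pH = 0.3, the predominant species is HSO₄⁻.

HSO₄⁻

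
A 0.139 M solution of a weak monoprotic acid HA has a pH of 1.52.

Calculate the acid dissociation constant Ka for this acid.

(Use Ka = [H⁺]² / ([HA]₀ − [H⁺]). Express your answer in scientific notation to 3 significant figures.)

[H⁺] = 10^(−pH) = 10^(−1.52) = 3.020e-02 M. For HA ⇌ H⁺ + A⁻, Ka = [H⁺][A⁻]/[HA] = [H⁺]² / ([HA]₀ − [H⁺]) = (3.020e-02)² / (0.139 − 3.020e-02) = 8.38e-03.

K_a = 8.38e-03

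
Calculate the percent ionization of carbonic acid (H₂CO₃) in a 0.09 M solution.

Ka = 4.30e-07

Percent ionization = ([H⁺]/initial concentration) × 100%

Using Ka equilibrium: x² + Ka×x - Ka×C = 0. Solving: [H⁺] = 1.9651e-04. Percent = (1.9651e-04/0.09) × 100

Percent ionization = 0.218%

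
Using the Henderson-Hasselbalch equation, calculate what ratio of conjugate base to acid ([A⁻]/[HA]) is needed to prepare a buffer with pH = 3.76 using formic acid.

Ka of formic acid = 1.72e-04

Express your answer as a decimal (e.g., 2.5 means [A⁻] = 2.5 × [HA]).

pKa = -log(1.72e-04) = 3.7645. pH = pKa + log([A⁻]/[HA]), so log([A⁻]/[HA]) = pH − pKa = 3.76 − 3.7645 = -0.0045. [A⁻]/[HA] = 10^(-0.0045) = 0.990

[A⁻]/[HA] = 0.990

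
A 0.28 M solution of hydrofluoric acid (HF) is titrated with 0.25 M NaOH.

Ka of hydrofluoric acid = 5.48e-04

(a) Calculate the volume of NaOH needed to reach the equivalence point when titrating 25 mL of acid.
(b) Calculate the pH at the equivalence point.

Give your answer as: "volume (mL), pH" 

moles acid = 0.28 × 25/1000 = 0.007 mol; V_base = moles/0.25 × 1000 = 28.0 mL. At equivalence only the conjugate base is present: [A⁻] = 0.007/0.053 = 1.3208e-01 M. Kb = Kw/Ka = 1.82e-11; [OH⁻] = √(Kb × [A⁻]) = 1.5525e-06; pOH = 5.81; pH = 14 - pOH = 8.19.

V = 28.0 mL, pH = 8.19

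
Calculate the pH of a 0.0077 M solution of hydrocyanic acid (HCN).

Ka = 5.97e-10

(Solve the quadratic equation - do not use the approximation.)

x² + Ka×x - Ka×C = 0. Using quadratic formula: [H⁺] = 2.1437e-06

pH = 5.67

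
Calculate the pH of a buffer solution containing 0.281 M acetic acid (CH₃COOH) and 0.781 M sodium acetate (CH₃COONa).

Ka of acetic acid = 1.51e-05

pKa = -log(1.51e-05) = 4.82. pH = pKa + log([A⁻]/[HA]) = 4.82 + log(0.781/0.281)

pH = 5.26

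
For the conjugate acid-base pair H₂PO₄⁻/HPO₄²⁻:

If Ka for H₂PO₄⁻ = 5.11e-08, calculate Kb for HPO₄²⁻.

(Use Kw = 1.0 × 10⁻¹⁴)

For a conjugate pair Ka × Kb = Kw, so Kb = Kw/Ka = 1.0 × 10⁻¹⁴ / 5.11e-08 = 1.96e-07.

K_b = 1.96e-07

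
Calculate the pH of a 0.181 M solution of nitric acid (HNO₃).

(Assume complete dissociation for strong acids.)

[H⁺] = 0.181 M for strong acid. pH = -log[H⁺] = -log(0.181)

pH = 0.74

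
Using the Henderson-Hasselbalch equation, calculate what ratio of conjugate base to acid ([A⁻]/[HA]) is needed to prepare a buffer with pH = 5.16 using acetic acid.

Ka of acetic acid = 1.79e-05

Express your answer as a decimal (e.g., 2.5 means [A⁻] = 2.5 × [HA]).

pKa = -log(1.79e-05) = 4.7471. pH = pKa + log([A⁻]/[HA]), so log([A⁻]/[HA]) = pH − pKa = 5.16 − 4.7471 = 0.4129. [A⁻]/[HA] = 10^(0.4129) = 2.59

[A⁻]/[HA] = 2.59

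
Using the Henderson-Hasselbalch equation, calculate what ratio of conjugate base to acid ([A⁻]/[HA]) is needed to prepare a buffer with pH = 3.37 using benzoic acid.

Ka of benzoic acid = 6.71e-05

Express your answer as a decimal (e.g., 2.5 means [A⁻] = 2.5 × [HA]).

pKa = -log(6.71e-05) = 4.1733. pH = pKa + log([A⁻]/[HA]), so log([A⁻]/[HA]) = pH − pKa = 3.37 − 4.1733 = -0.8033. [A⁻]/[HA] = 10^(-0.8033) = 0.157

[A⁻]/[HA] = 0.157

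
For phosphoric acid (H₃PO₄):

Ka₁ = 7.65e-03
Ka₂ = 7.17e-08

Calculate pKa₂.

pKa₂ = -log(Ka₂) = -log(7.17e-08) = 7.14.

pK_{a2} = 7.14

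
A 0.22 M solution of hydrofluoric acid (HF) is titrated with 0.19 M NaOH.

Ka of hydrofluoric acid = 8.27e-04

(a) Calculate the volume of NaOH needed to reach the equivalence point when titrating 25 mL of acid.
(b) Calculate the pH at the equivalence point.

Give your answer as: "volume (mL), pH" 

moles acid = 0.22 × 25/1000 = 0.0055 mol; V_base = moles/0.19 × 1000 = 28.9 mL. At equivalence only the conjugate base is present: [A⁻] = 0.0055/0.054 = 1.0195e-01 M. Kb = Kw/Ka = 1.21e-11; [OH⁻] = √(Kb × [A⁻]) = 1.1103e-06; pOH = 5.95; pH = 14 - pOH = 8.05.

V = 28.9 mL, pH = 8.05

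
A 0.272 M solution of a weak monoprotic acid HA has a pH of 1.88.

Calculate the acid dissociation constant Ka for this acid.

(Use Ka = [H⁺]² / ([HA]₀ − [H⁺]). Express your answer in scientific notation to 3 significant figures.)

[H⁺] = 10^(−pH) = 10^(−1.88) = 1.318e-02 M. For HA ⇌ H⁺ + A⁻, Ka = [H⁺][A⁻]/[HA] = [H⁺]² / ([HA]₀ − [H⁺]) = (1.318e-02)² / (0.272 − 1.318e-02) = 6.71e-04.

K_a = 6.71e-04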